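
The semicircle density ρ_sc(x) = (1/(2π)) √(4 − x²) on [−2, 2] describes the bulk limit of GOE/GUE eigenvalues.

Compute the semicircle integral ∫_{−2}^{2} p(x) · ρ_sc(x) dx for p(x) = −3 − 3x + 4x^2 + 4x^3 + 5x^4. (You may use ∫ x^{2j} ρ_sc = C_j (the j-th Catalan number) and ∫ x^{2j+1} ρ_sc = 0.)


Write p(x) = Σ a_i x^i, split into monomials and integrate each against ρ_sc separately.
Using ∫ x^{2j} ρ_sc = C_j = (1/(j+1)) C(2j, j) (Catalan numbers) and ∫ x^{2j+1} ρ_sc = 0 (odd monomials vanish by symmetry):
  i = 0 (even): a_0 · C_{0} = -3 · 1 = -3
  i = 1 (odd): ∫ x^1 ρ_sc = 0 (vanishes)
  i = 2 (even): a_2 · C_{1} = 4 · 1 = 4
  i = 3 (odd): ∫ x^3 ρ_sc = 0 (vanishes)
  i = 4 (even): a_4 · C_{2} = 5 · 2 = 10

Summing the contributions: ∫_{−2}^{2} p(x) ρ_sc(x) dx = (-3) + 4 + 10 = 11.


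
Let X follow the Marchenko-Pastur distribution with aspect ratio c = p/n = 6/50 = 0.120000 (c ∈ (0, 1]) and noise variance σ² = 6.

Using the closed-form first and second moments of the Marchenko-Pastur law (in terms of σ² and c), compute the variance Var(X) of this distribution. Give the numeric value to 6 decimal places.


Recall the MP moments m_1 = E[X] = σ² and m_2 = E[X²] = σ⁴ (1 + c).
m_1 = E[X] = σ² = 6, so m_1² = 36.
m_2 = E[X²] = σ⁴ (1 + c) = 36 · (1 + 0.120000) = 36 · 1.120000 = 40.320000.
(Note m_2 − m_1² simplifies to c · σ⁴ = 0.120000 · 36.)

Var(X) = m_2 − m_1² = 40.320000 − 36 = 4.320000.


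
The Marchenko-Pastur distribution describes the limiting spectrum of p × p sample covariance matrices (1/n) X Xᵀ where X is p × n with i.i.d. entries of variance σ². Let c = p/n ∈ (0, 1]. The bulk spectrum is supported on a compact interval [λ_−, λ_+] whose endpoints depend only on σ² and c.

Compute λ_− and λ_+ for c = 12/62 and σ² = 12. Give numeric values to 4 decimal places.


c = 12/62 = 0.193548; √c = 0.439941.
λ_− = σ² (1 − √c)² = 12 · (1 − 0.439941)² = 12 · (0.560059)² = 3.763988.
λ_+ = σ² (1 + √c)² = 12 · (1 + 0.439941)² = 12 · (1.439941)² = 24.881173.

Rounded to 4 decimal places: λ_− ≈ 3.7640, λ_+ ≈ 24.8812.


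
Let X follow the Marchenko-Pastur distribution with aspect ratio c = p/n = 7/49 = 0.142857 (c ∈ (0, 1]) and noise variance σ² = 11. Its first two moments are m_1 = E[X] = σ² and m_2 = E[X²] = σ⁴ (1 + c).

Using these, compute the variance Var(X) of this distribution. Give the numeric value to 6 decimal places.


m_1 = E[X] = σ² = 11, so m_1² = 121.
m_2 = E[X²] = σ⁴ (1 + c) = 121 · (1 + 0.142857) = 121 · 1.142857 = 138.285714.
(Note m_2 − m_1² simplifies to c · σ⁴ = 0.142857 · 121.)

Var(X) = m_2 − m_1² = 138.285714 − 121 = 17.285714.


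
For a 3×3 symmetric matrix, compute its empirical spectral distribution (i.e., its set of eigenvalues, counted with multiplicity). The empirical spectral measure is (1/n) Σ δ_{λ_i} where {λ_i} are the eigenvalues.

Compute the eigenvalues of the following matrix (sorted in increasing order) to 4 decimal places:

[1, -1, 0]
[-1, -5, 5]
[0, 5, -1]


Since M is real symmetric, all three eigenvalues are real; they are the roots of det(λI − M) = λ³ − (tr M) λ² + s λ − det M, where s is the sum of the principal 2×2 minors.
tr M = 1 + (-5) + (-1) = -5.
s = (1·(-5) − (-1)²) + (1·(-1) − 0²) + ((-5)·(-1) − 5²) = -6 + (-1) + (-20) = -27.
det M (expand along row 1) = 1·(-20) − (-1)·1 + 0·(-5) = -19.
Characteristic polynomial: λ³ + 5λ² − 27λ + 19 = 0.
Substitute λ = y + (tr M)/3 = y − 1.666667 to remove the quadratic term: y³ + p·y + q = 0 with p = s − (tr M)²/3 = -35.333333 and q = −2(tr M)³/27 + (tr M)·s/3 − det M = 73.259259.
Three real roots ⇒ use the trigonometric (Viète) form: r = 2√(−p/3) = 6.863753, φ = arccos(3q/(p·r)) = arccos(-0.906228) = 2.705072 rad.
y_k = r·cos(φ/3 − 2πk/3) for k = 0, 1, 2 gives y = 4.257482, 2.533739, -6.791221.
λ_k = y_k − 1.666667 gives λ = 2.5908, 0.8671, -8.4579 (check: the sum is -5.0000 = tr M).

Eigenvalues sorted in increasing order: [-8.4579, 0.8671, 2.5908].


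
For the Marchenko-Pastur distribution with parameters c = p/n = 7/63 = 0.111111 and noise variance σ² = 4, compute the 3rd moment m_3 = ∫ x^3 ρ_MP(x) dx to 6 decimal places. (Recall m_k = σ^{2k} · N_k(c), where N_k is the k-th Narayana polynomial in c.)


E[X³] = σ⁶ (1 + 3c + c²) (third MP moment). With σ² = 4 (so σ⁶ = 64) and c = 7/63 = 0.111111: E[X³] = 64 · (1 + 3·0.111111 + (0.111111)²) = 64 · 1.345679.

So E[X^3] = 86.123457.


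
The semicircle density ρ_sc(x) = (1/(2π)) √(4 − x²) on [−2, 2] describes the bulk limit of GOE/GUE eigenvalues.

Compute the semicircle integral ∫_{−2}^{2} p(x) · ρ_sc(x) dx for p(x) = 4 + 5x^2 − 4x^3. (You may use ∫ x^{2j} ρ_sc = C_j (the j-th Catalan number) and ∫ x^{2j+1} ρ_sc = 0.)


Write p(x) = Σ a_i x^i, split into monomials and integrate each against ρ_sc separately.
Using ∫ x^{2j} ρ_sc = C_j = (1/(j+1)) C(2j, j) (Catalan numbers) and ∫ x^{2j+1} ρ_sc = 0 (odd monomials vanish by symmetry):
  i = 0 (even): a_0 · C_{0} = 4 · 1 = 4
  i = 2 (even): a_2 · C_{1} = 5 · 1 = 5
  i = 3 (odd): ∫ x^3 ρ_sc = 0 (vanishes)

Summing the contributions: ∫_{−2}^{2} p(x) ρ_sc(x) dx = 4 + 5 = 9.


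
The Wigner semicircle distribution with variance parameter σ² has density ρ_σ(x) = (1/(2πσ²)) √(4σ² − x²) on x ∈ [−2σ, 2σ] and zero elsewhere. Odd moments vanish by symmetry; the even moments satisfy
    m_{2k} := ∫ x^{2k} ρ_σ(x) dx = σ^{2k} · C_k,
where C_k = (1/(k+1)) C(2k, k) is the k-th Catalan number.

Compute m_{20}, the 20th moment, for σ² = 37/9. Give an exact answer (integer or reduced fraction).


By the scaled semicircle moment identity, m_{2k} = σ^{2k} · C_k with k = 10.
C_10 = (1/(k+1)) · C(2k, k) = (1/11) · C(20, 10) = (1/11) · 184756 = 16796.
σ^{2k} = (σ²)^k = (37/9)^10 = 4808584372417849/3486784401.

Therefore m_{20} = σ^{20} · C_10 = (4808584372417849/3486784401) · 16796 = 80764983119130191804/3486784401.


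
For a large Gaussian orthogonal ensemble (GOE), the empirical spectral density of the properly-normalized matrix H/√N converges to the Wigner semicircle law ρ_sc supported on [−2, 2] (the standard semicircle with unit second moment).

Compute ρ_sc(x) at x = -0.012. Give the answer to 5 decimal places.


ρ_sc(x) = (1/(2π)) √(4 − x²). With x = -0.012:
  4 − x² = 4 − (-0.012)² = 4 − 0.000144 = 3.999856.
  √(4 − x²) = 1.999964.
  1/(2π) = 0.159155.
  ρ_sc(-0.012) = 0.159155 · 1.999964 = 0.318304.

Rounded to 5 decimal places: ρ_sc(-0.012) ≈ 0.31830.


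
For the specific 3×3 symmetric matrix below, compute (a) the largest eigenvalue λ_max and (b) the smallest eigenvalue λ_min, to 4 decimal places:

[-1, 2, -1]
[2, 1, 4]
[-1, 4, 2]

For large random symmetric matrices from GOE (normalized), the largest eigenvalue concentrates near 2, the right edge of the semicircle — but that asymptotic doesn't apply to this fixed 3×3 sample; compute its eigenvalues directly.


Since M is real symmetric, all three eigenvalues are real; they are the roots of det(λI − M) = λ³ − (tr M) λ² + s λ − det M, where s is the sum of the principal 2×2 minors.
tr M = -1 + 1 + 2 = 2.
s = ((-1)·1 − 2²) + ((-1)·2 − (-1)²) + (1·2 − 4²) = -5 + (-3) + (-14) = -22.
det M (expand along row 1) = (-1)·(-14) − 2·8 + (-1)·9 = -11.
Characteristic polynomial: λ³ − 2λ² − 22λ + 11 = 0.
Substitute λ = y + (tr M)/3 = y + 0.666667 to remove the quadratic term: y³ + p·y + q = 0 with p = s − (tr M)²/3 = -23.333333 and q = −2(tr M)³/27 + (tr M)·s/3 − det M = -4.259259.
Three real roots ⇒ use the trigonometric (Viète) form: r = 2√(−p/3) = 5.577734, φ = arccos(3q/(p·r)) = arccos(0.098179) = 1.472458 rad.
y_k = r·cos(φ/3 − 2πk/3) for k = 0, 1, 2 gives y = 4.919265, -0.182801, -4.736463.
λ_k = y_k + 0.666667 gives λ = 5.5859, 0.4839, -4.0698 (check: the sum is 2.0000 = tr M).

Hence λ_max = 5.5859 and λ_min = -4.0698.


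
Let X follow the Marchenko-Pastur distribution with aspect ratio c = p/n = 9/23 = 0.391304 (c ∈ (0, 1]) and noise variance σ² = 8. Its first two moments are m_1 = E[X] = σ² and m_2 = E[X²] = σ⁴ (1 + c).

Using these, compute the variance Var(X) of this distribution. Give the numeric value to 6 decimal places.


m_1 = E[X] = σ² = 8, so m_1² = 64.
m_2 = E[X²] = σ⁴ (1 + c) = 64 · (1 + 0.391304) = 64 · 1.391304 = 89.043478.
(Note m_2 − m_1² simplifies to c · σ⁴ = 0.391304 · 64.)

Var(X) = m_2 − m_1² = 89.043478 − 64 = 25.043478.


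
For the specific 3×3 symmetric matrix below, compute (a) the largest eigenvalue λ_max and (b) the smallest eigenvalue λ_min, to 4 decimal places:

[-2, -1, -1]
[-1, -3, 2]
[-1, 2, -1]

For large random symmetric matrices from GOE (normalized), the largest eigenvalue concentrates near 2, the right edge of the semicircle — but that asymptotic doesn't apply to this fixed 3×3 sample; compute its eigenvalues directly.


Since M is real symmetric, all three eigenvalues are real; they are the roots of det(λI − M) = λ³ − (tr M) λ² + s λ − det M, where s is the sum of the principal 2×2 minors.
tr M = -2 + (-3) + (-1) = -6.
s = ((-2)·(-3) − (-1)²) + ((-2)·(-1) − (-1)²) + ((-3)·(-1) − 2²) = 5 + 1 + (-1) = 5.
det M (expand along row 1) = (-2)·(-1) − (-1)·3 + (-1)·(-5) = 10.
Characteristic polynomial: λ³ + 6λ² + 5λ − 10 = 0.
Substitute λ = y + (tr M)/3 = y − 2.000000 to remove the quadratic term: y³ + p·y + q = 0 with p = s − (tr M)²/3 = -7.000000 and q = −2(tr M)³/27 + (tr M)·s/3 − det M = -4.000000.
Three real roots ⇒ use the trigonometric (Viète) form: r = 2√(−p/3) = 3.055050, φ = arccos(3q/(p·r)) = arccos(0.561132) = 0.975044 rad.
y_k = r·cos(φ/3 − 2πk/3) for k = 0, 1, 2 gives y = 2.895107, -0.602705, -2.292402.
λ_k = y_k − 2.000000 gives λ = 0.8951, -2.6027, -4.2924 (check: the sum is -6.0000 = tr M).

Hence λ_max = 0.8951 and λ_min = -4.2924.


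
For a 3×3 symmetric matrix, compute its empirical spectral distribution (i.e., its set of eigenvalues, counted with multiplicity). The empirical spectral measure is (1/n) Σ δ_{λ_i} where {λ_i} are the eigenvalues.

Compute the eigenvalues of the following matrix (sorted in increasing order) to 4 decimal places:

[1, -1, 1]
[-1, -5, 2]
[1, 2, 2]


Since M is real symmetric, all three eigenvalues are real; they are the roots of det(λI − M) = λ³ − (tr M) λ² + s λ − det M, where s is the sum of the principal 2×2 minors.
tr M = 1 + (-5) + 2 = -2.
s = (1·(-5) − (-1)²) + (1·2 − 1²) + ((-5)·2 − 2²) = -6 + 1 + (-14) = -19.
det M (expand along row 1) = 1·(-14) − (-1)·(-4) + 1·3 = -15.
Characteristic polynomial: λ³ + 2λ² − 19λ + 15 = 0.
Substitute λ = y + (tr M)/3 = y − 0.666667 to remove the quadratic term: y³ + p·y + q = 0 with p = s − (tr M)²/3 = -20.333333 and q = −2(tr M)³/27 + (tr M)·s/3 − det M = 28.259259.
Three real roots ⇒ use the trigonometric (Viète) form: r = 2√(−p/3) = 5.206833, φ = arccos(3q/(p·r)) = arccos(-0.800755) = 2.499351 rad.
y_k = r·cos(φ/3 − 2πk/3) for k = 0, 1, 2 gives y = 3.501972, 1.586001, -5.087972.
λ_k = y_k − 0.666667 gives λ = 2.8353, 0.9193, -5.7546 (check: the sum is -2.0000 = tr M).

Eigenvalues sorted in increasing order: [-5.7546, 0.9193, 2.8353].


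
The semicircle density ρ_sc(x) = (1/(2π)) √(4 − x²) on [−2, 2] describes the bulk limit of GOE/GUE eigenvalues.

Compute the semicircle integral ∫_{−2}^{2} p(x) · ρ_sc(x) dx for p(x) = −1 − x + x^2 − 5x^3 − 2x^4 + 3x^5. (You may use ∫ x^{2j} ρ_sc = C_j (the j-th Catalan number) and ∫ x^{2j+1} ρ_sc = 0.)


Write p(x) = Σ a_i x^i, split into monomials and integrate each against ρ_sc separately.
Using ∫ x^{2j} ρ_sc = C_j = (1/(j+1)) C(2j, j) (Catalan numbers) and ∫ x^{2j+1} ρ_sc = 0 (odd monomials vanish by symmetry):
  i = 0 (even): a_0 · C_{0} = -1 · 1 = -1
  i = 1 (odd): ∫ x^1 ρ_sc = 0 (vanishes)
  i = 2 (even): a_2 · C_{1} = 1 · 1 = 1
  i = 3 (odd): ∫ x^3 ρ_sc = 0 (vanishes)
  i = 4 (even): a_4 · C_{2} = -2 · 2 = -4
  i = 5 (odd): ∫ x^5 ρ_sc = 0 (vanishes)

Summing the contributions: ∫_{−2}^{2} p(x) ρ_sc(x) dx = (-1) + 1 + (-4) = -4.


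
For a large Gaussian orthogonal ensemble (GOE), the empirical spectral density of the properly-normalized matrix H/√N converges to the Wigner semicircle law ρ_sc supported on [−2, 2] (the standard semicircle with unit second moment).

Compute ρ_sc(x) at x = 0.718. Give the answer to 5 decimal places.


ρ_sc(x) = (1/(2π)) √(4 − x²). With x = 0.718:
  4 − x² = 4 − (0.718)² = 4 − 0.515524 = 3.484476.
  √(4 − x²) = 1.866675.
  1/(2π) = 0.159155.
  ρ_sc(0.718) = 0.159155 · 1.866675 = 0.297091.

Rounded to 5 decimal places: ρ_sc(0.718) ≈ 0.29709.


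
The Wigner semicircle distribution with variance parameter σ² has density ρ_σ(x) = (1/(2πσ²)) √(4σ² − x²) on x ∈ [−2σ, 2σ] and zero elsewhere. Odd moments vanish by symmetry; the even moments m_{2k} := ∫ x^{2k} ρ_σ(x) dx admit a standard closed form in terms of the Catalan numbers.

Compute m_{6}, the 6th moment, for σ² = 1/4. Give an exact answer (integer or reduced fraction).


By the scaled semicircle moment identity, m_{2k} = σ^{2k} · C_k with k = 3.
C_3 = (1/(k+1)) · C(2k, k) = (1/4) · C(6, 3) = (1/4) · 20 = 5.
σ^{2k} = (σ²)^k = (1/4)^3 = 1/64.

Therefore m_{6} = σ^{6} · C_3 = (1/64) · 5 = 5/64.


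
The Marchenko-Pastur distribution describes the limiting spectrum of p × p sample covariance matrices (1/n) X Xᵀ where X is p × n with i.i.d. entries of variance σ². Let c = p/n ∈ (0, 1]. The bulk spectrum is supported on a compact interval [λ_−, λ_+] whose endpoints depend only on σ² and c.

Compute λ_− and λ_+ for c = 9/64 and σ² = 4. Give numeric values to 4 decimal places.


c = 9/64 = 0.140625; √c = 0.375000.
λ_− = σ² (1 − √c)² = 4 · (1 − 0.375000)² = 4 · (0.625000)² = 1.562500.
λ_+ = σ² (1 + √c)² = 4 · (1 + 0.375000)² = 4 · (1.375000)² = 7.562500.

Rounded to 4 decimal places: λ_− ≈ 1.5625, λ_+ ≈ 7.5625.


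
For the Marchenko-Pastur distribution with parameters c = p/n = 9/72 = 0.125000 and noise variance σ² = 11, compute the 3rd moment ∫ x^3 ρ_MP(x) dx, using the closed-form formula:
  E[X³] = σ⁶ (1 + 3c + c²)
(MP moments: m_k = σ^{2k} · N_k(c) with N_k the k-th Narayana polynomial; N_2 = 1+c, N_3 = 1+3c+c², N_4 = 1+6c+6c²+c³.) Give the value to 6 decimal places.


E[X³] = σ⁶ (1 + 3c + c²) (third MP moment). With σ² = 11 (so σ⁶ = 1331) and c = 9/72 = 0.125000: E[X³] = 1331 · (1 + 3·0.125000 + (0.125000)²) = 1331 · 1.390625.

So E[X^3] = 1850.921875.


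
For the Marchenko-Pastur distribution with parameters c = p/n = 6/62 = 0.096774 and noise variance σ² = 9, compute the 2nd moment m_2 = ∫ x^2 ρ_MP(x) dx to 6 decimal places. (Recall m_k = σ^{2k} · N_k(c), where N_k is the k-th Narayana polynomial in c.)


E[X²] = σ⁴ (1 + c) (second MP moment). With σ² = 9 (so σ⁴ = 81) and c = 6/62 = 0.096774: E[X²] = 81 · (1 + 0.096774) = 81 · 1.096774.

So E[X^2] = 88.838710.


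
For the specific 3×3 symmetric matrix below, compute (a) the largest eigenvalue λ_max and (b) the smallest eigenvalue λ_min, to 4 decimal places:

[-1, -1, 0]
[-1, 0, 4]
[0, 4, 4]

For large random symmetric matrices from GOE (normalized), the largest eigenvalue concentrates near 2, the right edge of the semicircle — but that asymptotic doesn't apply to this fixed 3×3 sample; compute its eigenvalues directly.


Since M is real symmetric, all three eigenvalues are real; they are the roots of det(λI − M) = λ³ − (tr M) λ² + s λ − det M, where s is the sum of the principal 2×2 minors.
tr M = -1 + 0 + 4 = 3.
s = ((-1)·0 − (-1)²) + ((-1)·4 − 0²) + (0·4 − 4²) = -1 + (-4) + (-16) = -21.
det M (expand along row 1) = (-1)·(-16) − (-1)·(-4) + 0·(-4) = 12.
Characteristic polynomial: λ³ − 3λ² − 21λ − 12 = 0.
Substitute λ = y + (tr M)/3 = y + 1.000000 to remove the quadratic term: y³ + p·y + q = 0 with p = s − (tr M)²/3 = -24.000000 and q = −2(tr M)³/27 + (tr M)·s/3 − det M = -35.000000.
Three real roots ⇒ use the trigonometric (Viète) form: r = 2√(−p/3) = 5.656854, φ = arccos(3q/(p·r)) = arccos(0.773398) = 0.686612 rad.
y_k = r·cos(φ/3 − 2πk/3) for k = 0, 1, 2 gives y = 5.509342, -1.643201, -3.866141.
λ_k = y_k + 1.000000 gives λ = 6.5093, -0.6432, -2.8661 (check: the sum is 3.0000 = tr M).

Hence λ_max = 6.5093 and λ_min = -2.8661.


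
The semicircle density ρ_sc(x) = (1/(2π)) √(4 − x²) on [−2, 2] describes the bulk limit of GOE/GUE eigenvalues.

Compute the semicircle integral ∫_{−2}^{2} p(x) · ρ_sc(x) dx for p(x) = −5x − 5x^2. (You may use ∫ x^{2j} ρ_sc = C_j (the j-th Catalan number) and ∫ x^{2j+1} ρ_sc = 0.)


Write p(x) = Σ a_i x^i, split into monomials and integrate each against ρ_sc separately.
Using ∫ x^{2j} ρ_sc = C_j = (1/(j+1)) C(2j, j) (Catalan numbers) and ∫ x^{2j+1} ρ_sc = 0 (odd monomials vanish by symmetry):
  i = 1 (odd): ∫ x^1 ρ_sc = 0 (vanishes)
  i = 2 (even): a_2 · C_{1} = -5 · 1 = -5

Summing the contributions: ∫_{−2}^{2} p(x) ρ_sc(x) dx = -5.


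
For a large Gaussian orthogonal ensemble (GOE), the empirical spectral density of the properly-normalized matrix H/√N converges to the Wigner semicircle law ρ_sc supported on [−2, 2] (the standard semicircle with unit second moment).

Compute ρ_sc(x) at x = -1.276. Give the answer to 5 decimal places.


ρ_sc(x) = (1/(2π)) √(4 − x²). With x = -1.276:
  4 − x² = 4 − (-1.276)² = 4 − 1.628176 = 2.371824.
  √(4 − x²) = 1.540073.
  1/(2π) = 0.159155.
  ρ_sc(-1.276) = 0.159155 · 1.540073 = 0.245110.

Rounded to 5 decimal places: ρ_sc(-1.276) ≈ 0.24511.


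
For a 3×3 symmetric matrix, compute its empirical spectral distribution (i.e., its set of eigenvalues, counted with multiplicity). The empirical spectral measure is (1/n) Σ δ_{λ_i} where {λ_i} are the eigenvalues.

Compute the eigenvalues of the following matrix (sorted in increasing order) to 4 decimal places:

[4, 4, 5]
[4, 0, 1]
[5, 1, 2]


Since M is real symmetric, all three eigenvalues are real; they are the roots of det(λI − M) = λ³ − (tr M) λ² + s λ − det M, where s is the sum of the principal 2×2 minors.
tr M = 4 + 0 + 2 = 6.
s = (4·0 − 4²) + (4·2 − 5²) + (0·2 − 1²) = -16 + (-17) + (-1) = -34.
det M (expand along row 1) = 4·(-1) − 4·3 + 5·4 = 4.
Characteristic polynomial: λ³ − 6λ² − 34λ − 4 = 0.
Substitute λ = y + (tr M)/3 = y + 2.000000 to remove the quadratic term: y³ + p·y + q = 0 with p = s − (tr M)²/3 = -46.000000 and q = −2(tr M)³/27 + (tr M)·s/3 − det M = -88.000000.
Three real roots ⇒ use the trigonometric (Viète) form: r = 2√(−p/3) = 7.831560, φ = arccos(3q/(p·r)) = arccos(0.732821) = 0.748338 rad.
y_k = r·cos(φ/3 − 2πk/3) for k = 0, 1, 2 gives y = 7.589168, -2.120250, -5.468918.
λ_k = y_k + 2.000000 gives λ = 9.5892, -0.1202, -3.4689 (check: the sum is 6.0000 = tr M).

Eigenvalues sorted in increasing order: [-3.4689, -0.1202, 9.5892].


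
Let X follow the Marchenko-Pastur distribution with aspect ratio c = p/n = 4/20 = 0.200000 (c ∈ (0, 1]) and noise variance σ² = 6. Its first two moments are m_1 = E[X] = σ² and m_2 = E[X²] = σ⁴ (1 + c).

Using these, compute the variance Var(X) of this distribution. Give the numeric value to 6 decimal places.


m_1 = E[X] = σ² = 6, so m_1² = 36.
m_2 = E[X²] = σ⁴ (1 + c) = 36 · (1 + 0.200000) = 36 · 1.200000 = 43.200000.
(Note m_2 − m_1² simplifies to c · σ⁴ = 0.200000 · 36.)

Var(X) = m_2 − m_1² = 43.200000 − 36 = 7.200000.


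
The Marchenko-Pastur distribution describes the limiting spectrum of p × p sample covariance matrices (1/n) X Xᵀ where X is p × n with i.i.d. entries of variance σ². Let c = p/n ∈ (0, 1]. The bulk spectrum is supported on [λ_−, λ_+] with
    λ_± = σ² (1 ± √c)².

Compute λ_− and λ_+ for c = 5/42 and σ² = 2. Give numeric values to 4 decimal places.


c = 5/42 = 0.119048; √c = 0.345033.
λ_− = σ² (1 − √c)² = 2 · (1 − 0.345033)² = 2 · (0.654967)² = 0.857964.
λ_+ = σ² (1 + √c)² = 2 · (1 + 0.345033)² = 2 · (1.345033)² = 3.618226.

Rounded to 4 decimal places: λ_− ≈ 0.8580, λ_+ ≈ 3.6182.


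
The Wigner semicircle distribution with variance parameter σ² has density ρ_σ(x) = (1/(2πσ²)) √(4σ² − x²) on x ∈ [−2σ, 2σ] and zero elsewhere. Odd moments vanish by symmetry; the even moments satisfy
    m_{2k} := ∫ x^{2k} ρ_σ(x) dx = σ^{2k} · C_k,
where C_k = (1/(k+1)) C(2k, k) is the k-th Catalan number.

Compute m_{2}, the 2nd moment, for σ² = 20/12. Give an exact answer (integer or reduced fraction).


By the scaled semicircle moment identity, m_{2k} = σ^{2k} · C_k with k = 1.
C_1 = (1/(k+1)) · C(2k, k) = (1/2) · C(2, 1) = (1/2) · 2 = 1.
σ^{2k} = (σ²)^k = (20/12)^1 = 5/3.

Therefore m_{2} = σ^{2} · C_1 = (5/3) · 1 = 5/3.


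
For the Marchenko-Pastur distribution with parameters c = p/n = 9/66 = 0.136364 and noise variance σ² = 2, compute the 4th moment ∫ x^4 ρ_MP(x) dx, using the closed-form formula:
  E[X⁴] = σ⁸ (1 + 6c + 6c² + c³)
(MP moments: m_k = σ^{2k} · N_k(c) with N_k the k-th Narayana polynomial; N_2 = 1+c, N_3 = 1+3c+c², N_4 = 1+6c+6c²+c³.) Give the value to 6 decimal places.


E[X⁴] = σ⁸ (1 + 6c + 6c² + c³) (fourth MP moment). With σ² = 2 (so σ⁸ = 16) and c = 9/66 = 0.136364: E[X⁴] = 16 · (1 + 6·0.136364 + 6·(0.136364)² + (0.136364)³) = 16 · 1.932288.

So E[X^4] = 30.916604.


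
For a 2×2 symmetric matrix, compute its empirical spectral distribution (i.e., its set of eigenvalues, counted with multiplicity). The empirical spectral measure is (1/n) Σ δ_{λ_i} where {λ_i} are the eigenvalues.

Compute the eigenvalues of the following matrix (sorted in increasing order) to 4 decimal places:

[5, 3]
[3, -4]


Since M is real symmetric, both eigenvalues are real; they are the roots of det(λI − M) = λ² − (tr M) λ + det M.
tr M = 5 + (-4) = 1.
det M = 5·(-4) − 3² = -20 − 9 = -29.
Characteristic polynomial: λ² − λ − 29 = 0.
Discriminant Δ = (tr M)² − 4·det M = 1 − (-116) = 117; √Δ = 10.816654.
λ = (tr M ± √Δ)/2 = (1 ± 10.816654)/2, giving (tr M − √Δ)/2 = -4.9083 and (tr M + √Δ)/2 = 5.9083.

Eigenvalues sorted in increasing order: [-4.9083, 5.9083].


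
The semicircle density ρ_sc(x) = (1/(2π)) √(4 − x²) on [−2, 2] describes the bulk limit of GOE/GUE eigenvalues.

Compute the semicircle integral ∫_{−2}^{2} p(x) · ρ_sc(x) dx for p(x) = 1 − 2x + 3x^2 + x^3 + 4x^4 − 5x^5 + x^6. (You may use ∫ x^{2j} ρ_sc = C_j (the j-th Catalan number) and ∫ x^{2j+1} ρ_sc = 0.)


Write p(x) = Σ a_i x^i, split into monomials and integrate each against ρ_sc separately.
Using ∫ x^{2j} ρ_sc = C_j = (1/(j+1)) C(2j, j) (Catalan numbers) and ∫ x^{2j+1} ρ_sc = 0 (odd monomials vanish by symmetry):
  i = 0 (even): a_0 · C_{0} = 1 · 1 = 1
  i = 1 (odd): ∫ x^1 ρ_sc = 0 (vanishes)
  i = 2 (even): a_2 · C_{1} = 3 · 1 = 3
  i = 3 (odd): ∫ x^3 ρ_sc = 0 (vanishes)
  i = 4 (even): a_4 · C_{2} = 4 · 2 = 8
  i = 5 (odd): ∫ x^5 ρ_sc = 0 (vanishes)
  i = 6 (even): a_6 · C_{3} = 1 · 5 = 5

Summing the contributions: ∫_{−2}^{2} p(x) ρ_sc(x) dx = 1 + 3 + 8 + 5 = 17.


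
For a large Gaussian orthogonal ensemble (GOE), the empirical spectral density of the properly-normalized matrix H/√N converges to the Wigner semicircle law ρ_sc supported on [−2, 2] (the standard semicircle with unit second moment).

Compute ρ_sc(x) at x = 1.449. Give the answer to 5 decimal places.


ρ_sc(x) = (1/(2π)) √(4 − x²). With x = 1.449:
  4 − x² = 4 − (1.449)² = 4 − 2.099601 = 1.900399.
  √(4 − x²) = 1.378550.
  1/(2π) = 0.159155.
  ρ_sc(1.449) = 0.159155 · 1.378550 = 0.219403.

Rounded to 5 decimal places: ρ_sc(1.449) ≈ 0.21940.


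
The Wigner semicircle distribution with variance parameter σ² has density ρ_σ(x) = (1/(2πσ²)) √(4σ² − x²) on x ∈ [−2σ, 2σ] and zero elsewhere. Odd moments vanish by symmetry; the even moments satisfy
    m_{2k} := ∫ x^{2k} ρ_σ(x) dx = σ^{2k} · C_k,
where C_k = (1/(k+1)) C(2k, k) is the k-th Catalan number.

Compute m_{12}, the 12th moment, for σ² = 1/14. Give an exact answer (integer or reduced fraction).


By the scaled semicircle moment identity, m_{2k} = σ^{2k} · C_k with k = 6.
C_6 = (1/(k+1)) · C(2k, k) = (1/7) · C(12, 6) = (1/7) · 924 = 132.
σ^{2k} = (σ²)^k = (1/14)^6 = 1/7529536.

Therefore m_{12} = σ^{12} · C_6 = (1/7529536) · 132 = 33/1882384.


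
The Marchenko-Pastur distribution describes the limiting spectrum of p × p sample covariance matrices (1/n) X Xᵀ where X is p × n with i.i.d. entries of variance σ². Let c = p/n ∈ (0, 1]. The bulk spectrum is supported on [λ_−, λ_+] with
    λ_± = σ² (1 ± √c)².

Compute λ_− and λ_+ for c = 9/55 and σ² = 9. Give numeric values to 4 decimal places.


c = 9/55 = 0.163636; √c = 0.404520.
λ_− = σ² (1 − √c)² = 9 · (1 − 0.404520)² = 9 · (0.595480)² = 3.191369.
λ_+ = σ² (1 + √c)² = 9 · (1 + 0.404520)² = 9 · (1.404520)² = 17.754086.

Rounded to 4 decimal places: λ_− ≈ 3.1914, λ_+ ≈ 17.7541.


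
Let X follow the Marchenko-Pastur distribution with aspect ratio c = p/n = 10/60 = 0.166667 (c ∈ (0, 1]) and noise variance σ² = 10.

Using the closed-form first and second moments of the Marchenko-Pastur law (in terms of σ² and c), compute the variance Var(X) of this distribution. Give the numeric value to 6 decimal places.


Recall the MP moments m_1 = E[X] = σ² and m_2 = E[X²] = σ⁴ (1 + c).
m_1 = E[X] = σ² = 10, so m_1² = 100.
m_2 = E[X²] = σ⁴ (1 + c) = 100 · (1 + 0.166667) = 100 · 1.166667 = 116.666667.
(Note m_2 − m_1² simplifies to c · σ⁴ = 0.166667 · 100.)

Var(X) = m_2 − m_1² = 116.666667 − 100 = 16.666667.


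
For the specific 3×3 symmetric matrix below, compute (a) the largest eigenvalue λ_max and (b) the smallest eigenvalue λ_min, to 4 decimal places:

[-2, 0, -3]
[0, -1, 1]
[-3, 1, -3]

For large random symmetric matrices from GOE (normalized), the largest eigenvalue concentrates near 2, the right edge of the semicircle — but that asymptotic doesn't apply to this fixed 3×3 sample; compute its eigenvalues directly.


Since M is real symmetric, all three eigenvalues are real; they are the roots of det(λI − M) = λ³ − (tr M) λ² + s λ − det M, where s is the sum of the principal 2×2 minors.
tr M = -2 + (-1) + (-3) = -6.
s = ((-2)·(-1) − 0²) + ((-2)·(-3) − (-3)²) + ((-1)·(-3) − 1²) = 2 + (-3) + 2 = 1.
det M (expand along row 1) = (-2)·2 − 0·3 + (-3)·(-3) = 5.
Characteristic polynomial: λ³ + 6λ² + λ − 5 = 0.
Substitute λ = y + (tr M)/3 = y − 2.000000 to remove the quadratic term: y³ + p·y + q = 0 with p = s − (tr M)²/3 = -11.000000 and q = −2(tr M)³/27 + (tr M)·s/3 − det M = 9.000000.
Three real roots ⇒ use the trigonometric (Viète) form: r = 2√(−p/3) = 3.829708, φ = arccos(3q/(p·r)) = arccos(-0.640922) = 2.266495 rad.
y_k = r·cos(φ/3 − 2πk/3) for k = 0, 1, 2 gives y = 2.787759, 0.880170, -3.667929.
λ_k = y_k − 2.000000 gives λ = 0.7878, -1.1198, -5.6679 (check: the sum is -6.0000 = tr M).

Hence λ_max = 0.7878 and λ_min = -5.6679.


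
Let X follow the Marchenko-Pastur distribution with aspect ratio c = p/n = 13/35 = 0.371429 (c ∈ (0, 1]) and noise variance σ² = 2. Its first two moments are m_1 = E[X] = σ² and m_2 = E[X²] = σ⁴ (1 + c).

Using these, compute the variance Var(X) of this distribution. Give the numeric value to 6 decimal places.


m_1 = E[X] = σ² = 2, so m_1² = 4.
m_2 = E[X²] = σ⁴ (1 + c) = 4 · (1 + 0.371429) = 4 · 1.371429 = 5.485714.
(Note m_2 − m_1² simplifies to c · σ⁴ = 0.371429 · 4.)

Var(X) = m_2 − m_1² = 5.485714 − 4 = 1.485714.


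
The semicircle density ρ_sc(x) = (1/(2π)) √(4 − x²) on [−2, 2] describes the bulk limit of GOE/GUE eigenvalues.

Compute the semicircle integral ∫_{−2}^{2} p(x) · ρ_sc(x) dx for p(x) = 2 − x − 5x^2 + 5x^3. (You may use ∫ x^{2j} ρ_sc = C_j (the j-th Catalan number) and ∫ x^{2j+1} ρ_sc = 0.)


Write p(x) = Σ a_i x^i, split into monomials and integrate each against ρ_sc separately.
Using ∫ x^{2j} ρ_sc = C_j = (1/(j+1)) C(2j, j) (Catalan numbers) and ∫ x^{2j+1} ρ_sc = 0 (odd monomials vanish by symmetry):
  i = 0 (even): a_0 · C_{0} = 2 · 1 = 2
  i = 1 (odd): ∫ x^1 ρ_sc = 0 (vanishes)
  i = 2 (even): a_2 · C_{1} = -5 · 1 = -5
  i = 3 (odd): ∫ x^3 ρ_sc = 0 (vanishes)

Summing the contributions: ∫_{−2}^{2} p(x) ρ_sc(x) dx = 2 + (-5) = -3.


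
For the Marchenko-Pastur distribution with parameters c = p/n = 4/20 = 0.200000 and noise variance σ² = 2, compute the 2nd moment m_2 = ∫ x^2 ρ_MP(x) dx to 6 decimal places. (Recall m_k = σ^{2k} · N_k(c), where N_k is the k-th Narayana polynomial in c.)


E[X²] = σ⁴ (1 + c) (second MP moment). With σ² = 2 (so σ⁴ = 4) and c = 4/20 = 0.200000: E[X²] = 4 · (1 + 0.200000) = 4 · 1.200000.

So E[X^2] = 4.800000.


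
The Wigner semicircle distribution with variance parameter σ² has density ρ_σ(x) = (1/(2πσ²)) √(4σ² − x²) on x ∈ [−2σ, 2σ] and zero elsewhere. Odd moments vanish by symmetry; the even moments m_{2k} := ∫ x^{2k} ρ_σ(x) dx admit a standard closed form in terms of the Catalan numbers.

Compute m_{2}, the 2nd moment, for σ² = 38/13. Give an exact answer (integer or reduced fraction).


By the scaled semicircle moment identity, m_{2k} = σ^{2k} · C_k with k = 1.
C_1 = (1/(k+1)) · C(2k, k) = (1/2) · C(2, 1) = (1/2) · 2 = 1.
σ^{2k} = (σ²)^k = (38/13)^1 = 38/13.

Therefore m_{2} = σ^{2} · C_1 = (38/13) · 1 = 38/13.


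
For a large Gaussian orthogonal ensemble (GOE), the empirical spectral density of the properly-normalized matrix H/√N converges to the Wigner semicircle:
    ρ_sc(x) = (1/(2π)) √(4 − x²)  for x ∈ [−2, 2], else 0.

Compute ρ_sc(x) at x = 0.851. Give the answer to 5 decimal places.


ρ_sc(x) = (1/(2π)) √(4 − x²). With x = 0.851:
  4 − x² = 4 − (0.851)² = 4 − 0.724201 = 3.275799.
  √(4 − x²) = 1.809917.
  1/(2π) = 0.159155.
  ρ_sc(0.851) = 0.159155 · 1.809917 = 0.288057.

Rounded to 5 decimal places: ρ_sc(0.851) ≈ 0.28806.


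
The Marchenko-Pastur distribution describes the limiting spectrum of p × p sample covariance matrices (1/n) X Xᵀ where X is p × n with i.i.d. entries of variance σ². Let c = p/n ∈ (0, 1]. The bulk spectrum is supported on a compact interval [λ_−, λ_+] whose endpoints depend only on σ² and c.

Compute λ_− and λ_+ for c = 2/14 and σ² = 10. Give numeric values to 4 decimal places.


c = 2/14 = 0.142857; √c = 0.377964.
λ_− = σ² (1 − √c)² = 10 · (1 − 0.377964)² = 10 · (0.622036)² = 3.869282.
λ_+ = σ² (1 + √c)² = 10 · (1 + 0.377964)² = 10 · (1.377964)² = 18.987861.

Rounded to 4 decimal places: λ_− ≈ 3.8693, λ_+ ≈ 18.9879.


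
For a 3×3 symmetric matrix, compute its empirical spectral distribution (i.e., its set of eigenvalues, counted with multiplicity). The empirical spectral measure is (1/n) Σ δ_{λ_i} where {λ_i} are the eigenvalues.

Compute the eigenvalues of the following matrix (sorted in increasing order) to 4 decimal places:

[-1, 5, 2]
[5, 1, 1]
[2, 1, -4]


Since M is real symmetric, all three eigenvalues are real; they are the roots of det(λI − M) = λ³ − (tr M) λ² + s λ − det M, where s is the sum of the principal 2×2 minors.
tr M = -1 + 1 + (-4) = -4.
s = ((-1)·1 − 5²) + ((-1)·(-4) − 2²) + (1·(-4) − 1²) = -26 + 0 + (-5) = -31.
det M (expand along row 1) = (-1)·(-5) − 5·(-22) + 2·3 = 121.
Characteristic polynomial: λ³ + 4λ² − 31λ − 121 = 0.
Substitute λ = y + (tr M)/3 = y − 1.333333 to remove the quadratic term: y³ + p·y + q = 0 with p = s − (tr M)²/3 = -36.333333 and q = −2(tr M)³/27 + (tr M)·s/3 − det M = -74.925926.
Three real roots ⇒ use the trigonometric (Viète) form: r = 2√(−p/3) = 6.960204, φ = arccos(3q/(p·r)) = arccos(0.888845) = 0.475978 rad.
y_k = r·cos(φ/3 − 2πk/3) for k = 0, 1, 2 gives y = 6.872784, -2.484047, -4.388737.
λ_k = y_k − 1.333333 gives λ = 5.5395, -3.8174, -5.7221 (check: the sum is -4.0000 = tr M).

Eigenvalues sorted in increasing order: [-5.7221, -3.8174, 5.5395].


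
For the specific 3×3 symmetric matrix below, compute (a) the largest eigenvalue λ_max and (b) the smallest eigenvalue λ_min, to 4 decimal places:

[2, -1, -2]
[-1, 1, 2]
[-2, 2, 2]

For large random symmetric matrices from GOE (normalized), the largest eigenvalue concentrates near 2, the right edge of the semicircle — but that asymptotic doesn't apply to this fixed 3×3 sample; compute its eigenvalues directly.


Since M is real symmetric, all three eigenvalues are real; they are the roots of det(λI − M) = λ³ − (tr M) λ² + s λ − det M, where s is the sum of the principal 2×2 minors.
tr M = 2 + 1 + 2 = 5.
s = (2·1 − (-1)²) + (2·2 − (-2)²) + (1·2 − 2²) = 1 + 0 + (-2) = -1.
det M (expand along row 1) = 2·(-2) − (-1)·2 + (-2)·0 = -2.
Characteristic polynomial: λ³ − 5λ² − λ + 2 = 0.
Substitute λ = y + (tr M)/3 = y + 1.666667 to remove the quadratic term: y³ + p·y + q = 0 with p = s − (tr M)²/3 = -9.333333 and q = −2(tr M)³/27 + (tr M)·s/3 − det M = -8.925926.
Three real roots ⇒ use the trigonometric (Viète) form: r = 2√(−p/3) = 3.527668, φ = arccos(3q/(p·r)) = arccos(0.813299) = 0.620997 rad.
y_k = r·cos(φ/3 − 2πk/3) for k = 0, 1, 2 gives y = 3.452360, -1.098294, -2.354066.
λ_k = y_k + 1.666667 gives λ = 5.1190, 0.5684, -0.6874 (check: the sum is 5.0000 = tr M).

Hence λ_max = 5.1190 and λ_min = -0.6874.


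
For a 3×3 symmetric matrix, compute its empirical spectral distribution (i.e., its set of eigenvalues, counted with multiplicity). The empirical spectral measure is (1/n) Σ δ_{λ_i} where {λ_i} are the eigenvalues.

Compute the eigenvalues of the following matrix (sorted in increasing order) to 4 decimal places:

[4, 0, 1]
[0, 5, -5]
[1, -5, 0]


Since M is real symmetric, all three eigenvalues are real; they are the roots of det(λI − M) = λ³ − (tr M) λ² + s λ − det M, where s is the sum of the principal 2×2 minors.
tr M = 4 + 5 + 0 = 9.
s = (4·5 − 0²) + (4·0 − 1²) + (5·0 − (-5)²) = 20 + (-1) + (-25) = -6.
det M (expand along row 1) = 4·(-25) − 0·5 + 1·(-5) = -105.
Characteristic polynomial: λ³ − 9λ² − 6λ + 105 = 0.
Substitute λ = y + (tr M)/3 = y + 3.000000 to remove the quadratic term: y³ + p·y + q = 0 with p = s − (tr M)²/3 = -33.000000 and q = −2(tr M)³/27 + (tr M)·s/3 − det M = 33.000000.
Three real roots ⇒ use the trigonometric (Viète) form: r = 2√(−p/3) = 6.633250, φ = arccos(3q/(p·r)) = arccos(-0.452267) = 2.040102 rad.
y_k = r·cos(φ/3 − 2πk/3) for k = 0, 1, 2 gives y = 5.157692, 1.033446, -6.191139.
λ_k = y_k + 3.000000 gives λ = 8.1577, 4.0334, -3.1911 (check: the sum is 9.0000 = tr M).

Eigenvalues sorted in increasing order: [-3.1911, 4.0334, 8.1577].


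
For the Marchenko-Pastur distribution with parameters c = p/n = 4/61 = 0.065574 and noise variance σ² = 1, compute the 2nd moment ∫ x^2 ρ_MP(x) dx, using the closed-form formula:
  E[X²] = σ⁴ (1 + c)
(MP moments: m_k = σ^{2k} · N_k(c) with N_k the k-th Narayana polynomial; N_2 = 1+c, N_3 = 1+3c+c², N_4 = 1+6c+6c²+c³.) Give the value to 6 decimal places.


E[X²] = σ⁴ (1 + c) (second MP moment). With σ² = 1 (so σ⁴ = 1) and c = 4/61 = 0.065574: E[X²] = 1 · (1 + 0.065574) = 1 · 1.065574.

So E[X^2] = 1.065574.


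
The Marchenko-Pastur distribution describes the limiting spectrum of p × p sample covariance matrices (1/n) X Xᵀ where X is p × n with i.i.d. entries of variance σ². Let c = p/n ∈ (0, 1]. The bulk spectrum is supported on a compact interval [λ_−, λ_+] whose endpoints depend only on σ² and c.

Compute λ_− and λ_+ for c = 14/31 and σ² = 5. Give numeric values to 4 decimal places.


c = 14/31 = 0.451613; √c = 0.672022.
λ_− = σ² (1 − √c)² = 5 · (1 − 0.672022)² = 5 · (0.327978)² = 0.537849.
λ_+ = σ² (1 + √c)² = 5 · (1 + 0.672022)² = 5 · (1.672022)² = 13.978280.

Rounded to 4 decimal places: λ_− ≈ 0.5378, λ_+ ≈ 13.9783.


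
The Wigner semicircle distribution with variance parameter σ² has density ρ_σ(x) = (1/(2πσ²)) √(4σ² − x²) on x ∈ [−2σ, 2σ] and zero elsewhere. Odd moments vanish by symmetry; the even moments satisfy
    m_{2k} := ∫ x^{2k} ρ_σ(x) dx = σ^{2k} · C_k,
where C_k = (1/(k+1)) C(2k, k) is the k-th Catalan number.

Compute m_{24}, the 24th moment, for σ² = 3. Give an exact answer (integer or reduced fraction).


By the scaled semicircle moment identity, m_{2k} = σ^{2k} · C_k with k = 12.
C_12 = (1/(k+1)) · C(2k, k) = (1/13) · C(24, 12) = (1/13) · 2704156 = 208012.
σ^{2k} = (σ²)^k = (3)^12 = 531441.

Therefore m_{24} = σ^{24} · C_12 = 531441 · 208012 = 110546105292.


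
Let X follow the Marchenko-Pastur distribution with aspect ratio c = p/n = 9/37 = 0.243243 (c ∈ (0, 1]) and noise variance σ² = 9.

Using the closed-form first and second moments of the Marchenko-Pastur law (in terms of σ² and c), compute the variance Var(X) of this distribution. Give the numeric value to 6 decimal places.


Recall the MP moments m_1 = E[X] = σ² and m_2 = E[X²] = σ⁴ (1 + c).
m_1 = E[X] = σ² = 9, so m_1² = 81.
m_2 = E[X²] = σ⁴ (1 + c) = 81 · (1 + 0.243243) = 81 · 1.243243 = 100.702703.
(Note m_2 − m_1² simplifies to c · σ⁴ = 0.243243 · 81.)

Var(X) = m_2 − m_1² = 100.702703 − 81 = 19.702703.


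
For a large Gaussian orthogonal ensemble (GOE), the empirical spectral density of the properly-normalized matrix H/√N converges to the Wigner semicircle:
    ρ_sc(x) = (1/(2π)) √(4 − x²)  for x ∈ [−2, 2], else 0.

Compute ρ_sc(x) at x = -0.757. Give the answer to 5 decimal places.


ρ_sc(x) = (1/(2π)) √(4 − x²). With x = -0.757:
  4 − x² = 4 − (-0.757)² = 4 − 0.573049 = 3.426951.
  √(4 − x²) = 1.851203.
  1/(2π) = 0.159155.
  ρ_sc(-0.757) = 0.159155 · 1.851203 = 0.294628.

Rounded to 5 decimal places: ρ_sc(-0.757) ≈ 0.29463.


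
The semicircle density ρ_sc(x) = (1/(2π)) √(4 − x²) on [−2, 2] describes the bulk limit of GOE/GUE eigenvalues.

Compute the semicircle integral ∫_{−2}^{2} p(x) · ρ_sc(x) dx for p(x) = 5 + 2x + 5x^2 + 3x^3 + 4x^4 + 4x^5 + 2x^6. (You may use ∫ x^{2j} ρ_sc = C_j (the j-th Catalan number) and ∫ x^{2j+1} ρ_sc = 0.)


Write p(x) = Σ a_i x^i, split into monomials and integrate each against ρ_sc separately.
Using ∫ x^{2j} ρ_sc = C_j = (1/(j+1)) C(2j, j) (Catalan numbers) and ∫ x^{2j+1} ρ_sc = 0 (odd monomials vanish by symmetry):
  i = 0 (even): a_0 · C_{0} = 5 · 1 = 5
  i = 1 (odd): ∫ x^1 ρ_sc = 0 (vanishes)
  i = 2 (even): a_2 · C_{1} = 5 · 1 = 5
  i = 3 (odd): ∫ x^3 ρ_sc = 0 (vanishes)
  i = 4 (even): a_4 · C_{2} = 4 · 2 = 8
  i = 5 (odd): ∫ x^5 ρ_sc = 0 (vanishes)
  i = 6 (even): a_6 · C_{3} = 2 · 5 = 10

Summing the contributions: ∫_{−2}^{2} p(x) ρ_sc(x) dx = 5 + 5 + 8 + 10 = 28.


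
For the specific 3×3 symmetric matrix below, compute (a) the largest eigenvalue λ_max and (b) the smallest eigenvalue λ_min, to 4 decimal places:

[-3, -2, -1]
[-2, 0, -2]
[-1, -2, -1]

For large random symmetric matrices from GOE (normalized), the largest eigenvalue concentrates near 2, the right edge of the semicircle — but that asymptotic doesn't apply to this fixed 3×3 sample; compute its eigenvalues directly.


Since M is real symmetric, all three eigenvalues are real; they are the roots of det(λI − M) = λ³ − (tr M) λ² + s λ − det M, where s is the sum of the principal 2×2 minors.
tr M = -3 + 0 + (-1) = -4.
s = ((-3)·0 − (-2)²) + ((-3)·(-1) − (-1)²) + (0·(-1) − (-2)²) = -4 + 2 + (-4) = -6.
det M (expand along row 1) = (-3)·(-4) − (-2)·0 + (-1)·4 = 8.
Characteristic polynomial: λ³ + 4λ² − 6λ − 8 = 0.
Substitute λ = y + (tr M)/3 = y − 1.333333 to remove the quadratic term: y³ + p·y + q = 0 with p = s − (tr M)²/3 = -11.333333 and q = −2(tr M)³/27 + (tr M)·s/3 − det M = 4.740741.
Three real roots ⇒ use the trigonometric (Viète) form: r = 2√(−p/3) = 3.887301, φ = arccos(3q/(p·r)) = arccos(-0.322821) = 1.899505 rad.
y_k = r·cos(φ/3 − 2πk/3) for k = 0, 1, 2 gives y = 3.133775, 0.425078, -3.558853.
λ_k = y_k − 1.333333 gives λ = 1.8004, -0.9083, -4.8922 (check: the sum is -4.0000 = tr M).

Hence λ_max = 1.8004 and λ_min = -4.8922.
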